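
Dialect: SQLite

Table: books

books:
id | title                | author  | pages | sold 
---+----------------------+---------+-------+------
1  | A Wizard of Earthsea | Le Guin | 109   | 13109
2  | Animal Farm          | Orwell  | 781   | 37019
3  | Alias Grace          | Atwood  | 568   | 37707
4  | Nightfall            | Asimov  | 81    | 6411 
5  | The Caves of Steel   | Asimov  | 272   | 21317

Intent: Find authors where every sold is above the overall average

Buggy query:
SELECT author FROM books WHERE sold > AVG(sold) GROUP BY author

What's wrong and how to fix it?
Bug: WHERE evaluates per row before aggregation, so AVG() is unavailable

Fix: Use a subquery for AVG and a HAVING MIN(...) filter so the condition holds for every row in the group

Corrected query:
SELECT author FROM books GROUP BY author HAVING MIN(sold) > (SELECT AVG(sold) FROM books)

Result:
author
------
Atwood
Orwell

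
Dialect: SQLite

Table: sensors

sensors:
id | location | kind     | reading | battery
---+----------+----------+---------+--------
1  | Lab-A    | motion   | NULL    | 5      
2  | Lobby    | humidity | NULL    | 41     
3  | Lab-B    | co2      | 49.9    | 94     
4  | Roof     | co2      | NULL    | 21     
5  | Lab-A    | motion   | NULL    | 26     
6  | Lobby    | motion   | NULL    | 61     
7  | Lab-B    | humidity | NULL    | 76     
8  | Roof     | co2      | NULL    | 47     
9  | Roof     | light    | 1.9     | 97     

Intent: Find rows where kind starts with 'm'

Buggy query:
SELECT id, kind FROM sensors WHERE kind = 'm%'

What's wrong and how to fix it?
Bug: Wildcards only work with LIKE; '=' treats '%' as a literal character

Fix: Replace '=' with LIKE so 'm%' is treated as a pattern

Corrected query:
SELECT id, kind FROM sensors WHERE kind LIKE 'm%'

Result:
id | kind  
---+-------
1  | motion
5  | motion
6  | motion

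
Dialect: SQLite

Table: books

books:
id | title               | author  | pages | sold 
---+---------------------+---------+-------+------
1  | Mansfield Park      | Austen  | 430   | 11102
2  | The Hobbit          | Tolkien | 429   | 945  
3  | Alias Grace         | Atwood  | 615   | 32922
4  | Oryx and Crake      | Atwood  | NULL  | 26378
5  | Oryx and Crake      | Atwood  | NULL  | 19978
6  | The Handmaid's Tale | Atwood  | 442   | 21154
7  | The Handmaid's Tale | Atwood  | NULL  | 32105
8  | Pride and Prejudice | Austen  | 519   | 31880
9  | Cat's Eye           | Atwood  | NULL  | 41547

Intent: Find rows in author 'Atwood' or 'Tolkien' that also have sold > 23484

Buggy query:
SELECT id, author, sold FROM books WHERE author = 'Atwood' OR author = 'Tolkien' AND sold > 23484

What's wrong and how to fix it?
Bug: AND binds tighter than OR, so this parses as author = 'Atwood' OR (author = 'Tolkien' AND sold > 23484)

Fix: Group the OR with parentheses (or use IN), then AND the threshold

Corrected query:
SELECT id, author, sold FROM books WHERE (author = 'Atwood' OR author = 'Tolkien') AND sold > 23484

Result:
id | author | sold 
---+--------+------
3  | Atwood | 32922
4  | Atwood | 26378
7  | Atwood | 32105
9  | Atwood | 41547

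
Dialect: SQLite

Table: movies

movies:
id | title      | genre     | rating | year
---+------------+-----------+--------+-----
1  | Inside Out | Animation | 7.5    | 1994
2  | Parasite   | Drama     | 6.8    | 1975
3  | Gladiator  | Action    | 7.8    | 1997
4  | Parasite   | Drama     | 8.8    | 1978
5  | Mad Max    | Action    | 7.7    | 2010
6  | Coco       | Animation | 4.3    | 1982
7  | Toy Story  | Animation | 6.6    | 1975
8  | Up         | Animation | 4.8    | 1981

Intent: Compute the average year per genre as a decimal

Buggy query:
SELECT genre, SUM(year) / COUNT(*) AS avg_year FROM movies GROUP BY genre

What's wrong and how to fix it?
Bug: SUM(year) and COUNT(*) are both integers; the division truncates the fractional part

Fix: Cast one side to REAL so the division keeps the fractional part

Corrected query:
SELECT genre, SUM(year) * 1.0 / COUNT(*) AS avg_year FROM movies GROUP BY genre

Result:
genre     | avg_year
----------+---------
Action    | 2003.5  
Animation | 1983    
Drama     | 1976.5  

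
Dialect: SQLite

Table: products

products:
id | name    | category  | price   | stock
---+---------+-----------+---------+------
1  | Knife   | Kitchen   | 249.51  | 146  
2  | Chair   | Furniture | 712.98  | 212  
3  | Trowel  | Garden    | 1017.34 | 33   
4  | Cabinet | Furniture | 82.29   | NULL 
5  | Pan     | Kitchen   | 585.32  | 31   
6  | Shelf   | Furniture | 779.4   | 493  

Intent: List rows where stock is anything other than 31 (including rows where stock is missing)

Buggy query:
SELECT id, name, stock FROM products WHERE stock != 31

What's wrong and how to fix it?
Bug: 'stock != 31' is unknown when stock is NULL, so NULL rows are silently excluded

Fix: Handle NULL separately with IS NULL alongside the inequality

Corrected query:
SELECT id, name, stock FROM products WHERE stock != 31 OR stock IS NULL

Result:
id | name    | stock
---+---------+------
1  | Knife   | 146  
2  | Chair   | 212  
3  | Trowel  | 33   
4  | Cabinet | NULL 
6  | Shelf   | 493  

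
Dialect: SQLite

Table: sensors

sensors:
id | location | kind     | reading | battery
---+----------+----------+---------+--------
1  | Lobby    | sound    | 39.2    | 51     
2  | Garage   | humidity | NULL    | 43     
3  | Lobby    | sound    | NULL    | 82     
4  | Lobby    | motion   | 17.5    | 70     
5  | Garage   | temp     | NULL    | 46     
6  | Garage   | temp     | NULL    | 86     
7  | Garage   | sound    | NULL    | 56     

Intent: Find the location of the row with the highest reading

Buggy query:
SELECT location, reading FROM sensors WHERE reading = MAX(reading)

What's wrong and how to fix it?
Bug: WHERE is evaluated per row; an aggregate over the whole table isn't defined there

Fix: Use a subquery: WHERE reading = (SELECT MAX(reading) FROM sensors)

Corrected query:
SELECT location, reading FROM sensors WHERE reading = (SELECT MAX(reading) FROM sensors)

Result:
location | reading
---------+--------
Lobby    | 39.2   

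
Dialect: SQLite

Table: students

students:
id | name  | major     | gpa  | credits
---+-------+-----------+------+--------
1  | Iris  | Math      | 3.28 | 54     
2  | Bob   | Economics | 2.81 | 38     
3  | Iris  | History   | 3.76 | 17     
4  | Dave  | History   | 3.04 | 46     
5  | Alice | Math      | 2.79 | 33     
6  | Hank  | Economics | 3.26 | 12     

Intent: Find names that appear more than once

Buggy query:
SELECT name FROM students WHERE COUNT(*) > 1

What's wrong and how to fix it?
Bug: WHERE can't reference COUNT(*); aggregates are computed after WHERE

Fix: GROUP BY name, then filter groups with HAVING COUNT(*) > 1

Corrected query:
SELECT name FROM students GROUP BY name HAVING COUNT(*) > 1

Result:
name
----
Iris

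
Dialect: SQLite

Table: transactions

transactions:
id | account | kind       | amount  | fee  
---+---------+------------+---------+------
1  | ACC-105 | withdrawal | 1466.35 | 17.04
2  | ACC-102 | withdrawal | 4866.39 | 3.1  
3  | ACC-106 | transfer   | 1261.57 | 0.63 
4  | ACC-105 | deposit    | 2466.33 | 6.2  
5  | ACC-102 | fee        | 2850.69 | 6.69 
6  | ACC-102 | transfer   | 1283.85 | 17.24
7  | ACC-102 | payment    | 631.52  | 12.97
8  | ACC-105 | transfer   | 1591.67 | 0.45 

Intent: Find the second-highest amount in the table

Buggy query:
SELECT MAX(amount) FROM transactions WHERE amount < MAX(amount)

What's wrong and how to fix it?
Bug: MAX(amount) on the right of the comparison is an aggregate-in-WHERE error

Fix: Put the inner MAX in a scalar subquery

Corrected query:
SELECT MAX(amount) FROM transactions WHERE amount < (SELECT MAX(amount) FROM transactions)

Result:
MAX(amount)
-----------
2850.69    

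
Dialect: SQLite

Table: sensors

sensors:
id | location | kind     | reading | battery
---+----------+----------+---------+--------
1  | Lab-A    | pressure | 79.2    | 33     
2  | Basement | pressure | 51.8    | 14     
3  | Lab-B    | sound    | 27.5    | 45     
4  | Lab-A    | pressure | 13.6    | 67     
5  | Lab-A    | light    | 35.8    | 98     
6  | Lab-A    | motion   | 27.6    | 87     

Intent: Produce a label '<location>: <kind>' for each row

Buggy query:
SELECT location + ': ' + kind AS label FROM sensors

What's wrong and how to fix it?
Bug: SQLite uses || for string concatenation; + coerces text to numbers (yielding 0)

Fix: Use the || operator for string concatenation

Corrected query:
SELECT location || ': ' || kind AS label FROM sensors

Result:
label             
------------------
Lab-A: pressure   
Basement: pressure
Lab-B: sound      
Lab-A: pressure   
Lab-A: light      
Lab-A: motion     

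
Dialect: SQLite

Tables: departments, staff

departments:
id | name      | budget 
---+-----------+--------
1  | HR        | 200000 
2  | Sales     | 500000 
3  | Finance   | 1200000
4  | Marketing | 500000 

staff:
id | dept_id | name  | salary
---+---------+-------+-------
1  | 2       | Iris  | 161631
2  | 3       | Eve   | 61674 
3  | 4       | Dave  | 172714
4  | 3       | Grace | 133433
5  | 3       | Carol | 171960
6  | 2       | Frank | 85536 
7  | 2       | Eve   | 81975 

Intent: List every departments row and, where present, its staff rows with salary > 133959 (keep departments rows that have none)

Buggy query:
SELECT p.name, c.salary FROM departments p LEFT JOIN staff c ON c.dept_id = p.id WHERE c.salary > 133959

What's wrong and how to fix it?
Bug: Filtering c.salary in WHERE discards the NULL rows produced by LEFT JOIN, turning it into an inner join

Fix: Move the right-table condition into the ON clause so unmatched parents are kept

Corrected query:
SELECT p.name, c.salary FROM departments p LEFT JOIN staff c ON c.dept_id = p.id AND c.salary > 133959

Result:
name      | salary
----------+-------
HR        | NULL  
Sales     | 161631
Finance   | 171960
Marketing | 172714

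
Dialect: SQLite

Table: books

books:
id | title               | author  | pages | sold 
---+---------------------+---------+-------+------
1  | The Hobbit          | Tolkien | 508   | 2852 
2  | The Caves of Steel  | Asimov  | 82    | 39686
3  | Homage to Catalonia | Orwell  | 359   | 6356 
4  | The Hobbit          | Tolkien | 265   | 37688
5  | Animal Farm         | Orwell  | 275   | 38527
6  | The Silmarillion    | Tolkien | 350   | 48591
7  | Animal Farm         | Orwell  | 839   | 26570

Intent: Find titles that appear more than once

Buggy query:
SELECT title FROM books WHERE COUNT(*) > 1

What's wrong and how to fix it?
Bug: WHERE can't reference COUNT(*); aggregates are computed after WHERE

Fix: Group first, then use HAVING for the count condition

Corrected query:
SELECT title FROM books GROUP BY title HAVING COUNT(*) > 1

Result:
title      
-----------
Animal Farm
The Hobbit 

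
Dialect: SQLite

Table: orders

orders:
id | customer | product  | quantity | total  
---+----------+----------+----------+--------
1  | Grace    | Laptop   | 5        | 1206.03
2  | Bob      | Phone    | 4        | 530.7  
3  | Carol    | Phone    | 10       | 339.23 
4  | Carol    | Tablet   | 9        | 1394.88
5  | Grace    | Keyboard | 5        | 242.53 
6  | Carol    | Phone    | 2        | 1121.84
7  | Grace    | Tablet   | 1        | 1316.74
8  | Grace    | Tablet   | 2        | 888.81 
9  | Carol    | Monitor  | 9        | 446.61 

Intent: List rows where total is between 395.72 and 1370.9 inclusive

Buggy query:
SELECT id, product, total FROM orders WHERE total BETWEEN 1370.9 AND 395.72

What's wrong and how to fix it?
Bug: BETWEEN expects the lower bound first; with 1370.9 AND 395.72 the range is empty

Fix: Write BETWEEN 395.72 AND 1370.9

Corrected query:
SELECT id, product, total FROM orders WHERE total BETWEEN 395.72 AND 1370.9

Result:
id | product | total  
---+---------+--------
1  | Laptop  | 1206.03
2  | Phone   | 530.7  
6  | Phone   | 1121.84
7  | Tablet  | 1316.74
8  | Tablet  | 888.81 
9  | Monitor | 446.61 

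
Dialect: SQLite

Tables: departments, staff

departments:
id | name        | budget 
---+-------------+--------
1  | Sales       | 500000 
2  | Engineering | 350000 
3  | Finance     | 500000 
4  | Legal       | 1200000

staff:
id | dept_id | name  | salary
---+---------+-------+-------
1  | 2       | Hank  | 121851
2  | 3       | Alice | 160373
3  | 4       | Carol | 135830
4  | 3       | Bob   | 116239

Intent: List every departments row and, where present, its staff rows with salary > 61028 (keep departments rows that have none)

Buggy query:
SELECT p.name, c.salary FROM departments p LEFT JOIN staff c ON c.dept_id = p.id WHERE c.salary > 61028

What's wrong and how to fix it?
Bug: Filtering c.salary in WHERE discards the NULL rows produced by LEFT JOIN, turning it into an inner join

Fix: Put 'c.salary > 61028' in the JOIN's ON clause instead of WHERE

Corrected query:
SELECT p.name, c.salary FROM departments p LEFT JOIN staff c ON c.dept_id = p.id AND c.salary > 61028

Result:
name        | salary
------------+-------
Sales       | NULL  
Engineering | 121851
Finance     | 116239
Finance     | 160373
Legal       | 135830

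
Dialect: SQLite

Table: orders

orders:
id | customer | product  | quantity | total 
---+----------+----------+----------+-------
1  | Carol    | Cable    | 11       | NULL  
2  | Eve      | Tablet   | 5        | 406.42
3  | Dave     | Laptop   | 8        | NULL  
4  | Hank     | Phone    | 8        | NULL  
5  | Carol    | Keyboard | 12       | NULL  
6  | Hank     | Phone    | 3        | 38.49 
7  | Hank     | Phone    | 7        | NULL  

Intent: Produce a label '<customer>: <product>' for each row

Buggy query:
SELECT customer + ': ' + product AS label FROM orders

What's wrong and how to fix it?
Bug: '+' is numeric addition; on text columns SQLite converts them to 0 instead of concatenating

Fix: Use the || operator for string concatenation

Corrected query:
SELECT customer || ': ' || product AS label FROM orders

Result:
label          
---------------
Carol: Cable   
Eve: Tablet    
Dave: Laptop   
Hank: Phone    
Carol: Keyboard
Hank: Phone    
Hank: Phone    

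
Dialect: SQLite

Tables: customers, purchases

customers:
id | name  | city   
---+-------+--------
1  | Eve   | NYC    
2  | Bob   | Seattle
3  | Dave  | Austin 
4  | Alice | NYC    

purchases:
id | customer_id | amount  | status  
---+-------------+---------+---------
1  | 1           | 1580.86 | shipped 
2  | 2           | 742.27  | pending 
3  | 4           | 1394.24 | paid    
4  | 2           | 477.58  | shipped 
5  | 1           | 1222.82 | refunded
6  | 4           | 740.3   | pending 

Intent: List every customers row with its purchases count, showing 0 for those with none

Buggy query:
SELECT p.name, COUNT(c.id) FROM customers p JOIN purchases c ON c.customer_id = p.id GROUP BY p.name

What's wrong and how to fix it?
Bug: An inner join excludes parents with zero children

Fix: Switch to LEFT JOIN to retain unmatched parent rows

Corrected query:
SELECT p.name, COUNT(c.id) FROM customers p LEFT JOIN purchases c ON c.customer_id = p.id GROUP BY p.name

Result:
name  | COUNT(c.id)
------+------------
Alice | 2          
Bob   | 2          
Dave  | 0          
Eve   | 2          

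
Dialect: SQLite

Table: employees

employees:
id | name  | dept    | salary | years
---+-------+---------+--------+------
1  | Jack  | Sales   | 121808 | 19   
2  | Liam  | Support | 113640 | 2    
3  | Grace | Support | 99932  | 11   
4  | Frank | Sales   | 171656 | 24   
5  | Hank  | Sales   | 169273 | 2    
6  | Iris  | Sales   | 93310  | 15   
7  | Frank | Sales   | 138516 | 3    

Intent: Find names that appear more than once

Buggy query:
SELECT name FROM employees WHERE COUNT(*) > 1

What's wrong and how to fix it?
Bug: WHERE can't reference COUNT(*); aggregates are computed after WHERE

Fix: Group first, then use HAVING for the count condition

Corrected query:
SELECT name FROM employees GROUP BY name HAVING COUNT(*) > 1

Result:
name 
-----
Frank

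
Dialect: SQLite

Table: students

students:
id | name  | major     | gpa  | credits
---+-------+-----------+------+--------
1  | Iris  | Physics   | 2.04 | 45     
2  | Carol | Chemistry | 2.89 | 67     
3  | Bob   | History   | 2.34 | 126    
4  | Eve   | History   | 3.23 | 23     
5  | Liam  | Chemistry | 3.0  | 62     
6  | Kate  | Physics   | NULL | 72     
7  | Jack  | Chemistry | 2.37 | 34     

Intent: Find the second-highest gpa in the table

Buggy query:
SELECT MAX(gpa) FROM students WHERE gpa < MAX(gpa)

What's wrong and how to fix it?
Bug: MAX(gpa) on the right of the comparison is an aggregate-in-WHERE error

Fix: Compute the overall MAX in a subquery, then take MAX of rows below it

Corrected query:
SELECT MAX(gpa) FROM students WHERE gpa < (SELECT MAX(gpa) FROM students)

Result:
MAX(gpa)
--------
3       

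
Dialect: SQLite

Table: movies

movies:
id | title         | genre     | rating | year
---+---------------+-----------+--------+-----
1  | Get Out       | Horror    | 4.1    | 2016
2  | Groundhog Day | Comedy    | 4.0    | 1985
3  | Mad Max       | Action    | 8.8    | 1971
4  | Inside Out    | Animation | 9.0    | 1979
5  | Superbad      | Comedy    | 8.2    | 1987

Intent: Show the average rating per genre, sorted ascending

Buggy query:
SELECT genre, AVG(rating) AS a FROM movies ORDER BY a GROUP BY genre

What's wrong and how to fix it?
Bug: GROUP BY must precede ORDER BY

Fix: Reorder: SELECT … FROM … GROUP BY … ORDER BY …

Corrected query:
SELECT genre, AVG(rating) AS a FROM movies GROUP BY genre ORDER BY a

Result:
genre     | a  
----------+----
Horror    | 4.1
Comedy    | 6.1
Action    | 8.8
Animation | 9  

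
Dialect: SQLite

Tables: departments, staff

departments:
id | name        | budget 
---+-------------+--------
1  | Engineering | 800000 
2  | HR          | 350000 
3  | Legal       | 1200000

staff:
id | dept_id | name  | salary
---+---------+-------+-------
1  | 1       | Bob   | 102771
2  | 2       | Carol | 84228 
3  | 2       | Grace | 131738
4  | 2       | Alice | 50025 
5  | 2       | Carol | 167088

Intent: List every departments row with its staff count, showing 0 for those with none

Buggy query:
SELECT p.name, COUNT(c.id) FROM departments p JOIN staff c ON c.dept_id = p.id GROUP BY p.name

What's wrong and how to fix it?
Bug: An inner join excludes parents with zero children

Fix: Use LEFT JOIN so parents without children still appear (COUNT(c.id) gives 0)

Corrected query:
SELECT p.name, COUNT(c.id) FROM departments p LEFT JOIN staff c ON c.dept_id = p.id GROUP BY p.name

Result:
name        | COUNT(c.id)
------------+------------
Engineering | 1          
HR          | 4          
Legal       | 0          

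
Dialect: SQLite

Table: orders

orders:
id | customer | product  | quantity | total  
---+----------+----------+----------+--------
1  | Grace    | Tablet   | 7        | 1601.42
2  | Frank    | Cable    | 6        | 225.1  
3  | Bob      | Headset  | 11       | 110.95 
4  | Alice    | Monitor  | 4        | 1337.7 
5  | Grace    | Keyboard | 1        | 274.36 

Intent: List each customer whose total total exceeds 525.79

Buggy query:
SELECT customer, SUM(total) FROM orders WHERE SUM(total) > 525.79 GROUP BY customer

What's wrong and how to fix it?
Bug: Aggregate functions cannot appear in a WHERE clause

Fix: Move the aggregate condition to a HAVING clause

Corrected query:
SELECT customer, SUM(total) FROM orders GROUP BY customer HAVING SUM(total) > 525.79

Result:
customer | SUM(total)
---------+-----------
Alice    | 1337.7    
Grace    | 1875.78   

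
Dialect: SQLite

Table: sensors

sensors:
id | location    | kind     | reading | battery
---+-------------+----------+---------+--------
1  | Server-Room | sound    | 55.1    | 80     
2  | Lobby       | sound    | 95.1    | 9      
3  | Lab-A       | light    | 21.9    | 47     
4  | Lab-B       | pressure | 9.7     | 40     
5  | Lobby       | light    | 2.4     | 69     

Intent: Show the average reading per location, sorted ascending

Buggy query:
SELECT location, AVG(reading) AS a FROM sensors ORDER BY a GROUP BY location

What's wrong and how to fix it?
Bug: ORDER BY appears before GROUP BY; SQL clause order requires GROUP BY first

Fix: Reorder: SELECT … FROM … GROUP BY … ORDER BY …

Corrected query:
SELECT location, AVG(reading) AS a FROM sensors GROUP BY location ORDER BY a

Result:
location    | a    
------------+------
Lab-B       | 9.7  
Lab-A       | 21.9 
Lobby       | 48.75
Server-Room | 55.1 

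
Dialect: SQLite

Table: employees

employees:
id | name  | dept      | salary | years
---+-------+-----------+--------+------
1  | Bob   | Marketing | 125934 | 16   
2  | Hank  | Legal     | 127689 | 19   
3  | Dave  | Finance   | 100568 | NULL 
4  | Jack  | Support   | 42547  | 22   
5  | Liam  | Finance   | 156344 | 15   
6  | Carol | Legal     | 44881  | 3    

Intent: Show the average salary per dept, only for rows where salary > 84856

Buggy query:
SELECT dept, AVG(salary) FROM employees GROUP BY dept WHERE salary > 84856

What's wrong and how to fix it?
Bug: Row-level WHERE must come before GROUP BY in the clause order

Fix: Place WHERE between FROM and GROUP BY

Corrected query:
SELECT dept, AVG(salary) FROM employees WHERE salary > 84856 GROUP BY dept

Result:
dept      | AVG(salary)
----------+------------
Finance   | 128456     
Legal     | 127689     
Marketing | 125934     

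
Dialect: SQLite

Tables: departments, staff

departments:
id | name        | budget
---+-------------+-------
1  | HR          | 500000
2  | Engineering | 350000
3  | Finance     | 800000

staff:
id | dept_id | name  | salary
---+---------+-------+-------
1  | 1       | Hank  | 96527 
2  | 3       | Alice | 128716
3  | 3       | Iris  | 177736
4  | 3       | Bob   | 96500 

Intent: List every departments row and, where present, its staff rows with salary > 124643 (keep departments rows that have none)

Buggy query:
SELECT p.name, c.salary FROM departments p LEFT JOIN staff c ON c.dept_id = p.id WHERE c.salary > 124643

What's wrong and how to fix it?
Bug: A WHERE condition on the right-hand table after LEFT JOIN drops unmatched parents

Fix: Put 'c.salary > 124643' in the JOIN's ON clause instead of WHERE

Corrected query:
SELECT p.name, c.salary FROM departments p LEFT JOIN staff c ON c.dept_id = p.id AND c.salary > 124643

Result:
name        | salary
------------+-------
HR          | NULL  
Engineering | NULL  
Finance     | 128716
Finance     | 177736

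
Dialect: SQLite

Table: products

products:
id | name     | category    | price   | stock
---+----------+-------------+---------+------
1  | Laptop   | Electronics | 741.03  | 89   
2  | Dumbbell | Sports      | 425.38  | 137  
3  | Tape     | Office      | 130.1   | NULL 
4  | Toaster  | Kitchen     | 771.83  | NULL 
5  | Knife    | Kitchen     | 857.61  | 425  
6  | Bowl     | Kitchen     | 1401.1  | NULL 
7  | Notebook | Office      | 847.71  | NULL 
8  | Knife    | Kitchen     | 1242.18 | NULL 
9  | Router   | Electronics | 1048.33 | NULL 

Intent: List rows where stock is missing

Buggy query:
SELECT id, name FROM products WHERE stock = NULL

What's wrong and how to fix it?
Bug: '= NULL' is always unknown in SQL three-valued logic, so no rows match

Fix: Use IS NULL to test for NULL

Corrected query:
SELECT id, name FROM products WHERE stock IS NULL

Result:
id | name    
---+---------
3  | Tape    
4  | Toaster 
6  | Bowl    
7  | Notebook
8  | Knife   
9  | Router  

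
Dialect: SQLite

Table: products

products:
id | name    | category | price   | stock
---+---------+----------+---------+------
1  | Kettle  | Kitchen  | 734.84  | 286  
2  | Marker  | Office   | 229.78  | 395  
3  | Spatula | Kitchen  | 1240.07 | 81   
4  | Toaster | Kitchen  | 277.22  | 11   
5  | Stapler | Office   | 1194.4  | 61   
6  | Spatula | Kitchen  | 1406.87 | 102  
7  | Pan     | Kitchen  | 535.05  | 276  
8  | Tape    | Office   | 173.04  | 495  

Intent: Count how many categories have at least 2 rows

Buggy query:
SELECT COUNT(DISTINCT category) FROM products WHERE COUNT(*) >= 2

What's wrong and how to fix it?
Bug: COUNT(*) cannot appear in WHERE; the per-group count doesn't exist yet

Fix: Use a subquery that GROUPs and filters with HAVING, then count its rows

Corrected query:
SELECT COUNT(*) FROM (SELECT category FROM products GROUP BY category HAVING COUNT(*) >= 2)

Result:
COUNT(*)
--------
2       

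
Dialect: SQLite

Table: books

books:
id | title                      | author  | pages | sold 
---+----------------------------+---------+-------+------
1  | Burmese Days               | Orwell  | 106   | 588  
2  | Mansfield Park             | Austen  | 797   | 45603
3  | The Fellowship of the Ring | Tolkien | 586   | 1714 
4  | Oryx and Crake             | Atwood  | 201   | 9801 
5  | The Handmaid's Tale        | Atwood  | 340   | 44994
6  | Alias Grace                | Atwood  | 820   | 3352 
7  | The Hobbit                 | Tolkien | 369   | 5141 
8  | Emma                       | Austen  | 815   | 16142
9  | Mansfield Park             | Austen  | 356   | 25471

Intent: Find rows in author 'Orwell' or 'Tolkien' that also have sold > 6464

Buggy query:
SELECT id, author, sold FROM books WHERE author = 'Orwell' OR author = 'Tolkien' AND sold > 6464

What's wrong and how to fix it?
Bug: AND binds tighter than OR, so this parses as author = 'Orwell' OR (author = 'Tolkien' AND sold > 6464)

Fix: Add parentheses around the OR so the AND applies to both alternatives

Corrected query:
SELECT id, author, sold FROM books WHERE (author = 'Orwell' OR author = 'Tolkien') AND sold > 6464

Result:
(no rows)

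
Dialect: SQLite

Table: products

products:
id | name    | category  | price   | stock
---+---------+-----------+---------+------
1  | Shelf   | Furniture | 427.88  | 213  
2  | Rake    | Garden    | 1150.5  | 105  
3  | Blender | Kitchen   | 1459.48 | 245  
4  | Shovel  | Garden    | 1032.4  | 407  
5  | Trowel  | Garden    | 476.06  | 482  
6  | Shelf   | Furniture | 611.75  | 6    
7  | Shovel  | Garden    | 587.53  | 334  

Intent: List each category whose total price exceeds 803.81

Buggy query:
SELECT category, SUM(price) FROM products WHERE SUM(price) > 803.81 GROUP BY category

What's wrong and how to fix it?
Bug: Aggregate functions cannot appear in a WHERE clause

Fix: Use HAVING (which filters groups after aggregation) instead of WHERE

Corrected query:
SELECT category, SUM(price) FROM products GROUP BY category HAVING SUM(price) > 803.81

Result:
category  | SUM(price)
----------+-----------
Furniture | 1039.63   
Garden    | 3246.49   
Kitchen   | 1459.48   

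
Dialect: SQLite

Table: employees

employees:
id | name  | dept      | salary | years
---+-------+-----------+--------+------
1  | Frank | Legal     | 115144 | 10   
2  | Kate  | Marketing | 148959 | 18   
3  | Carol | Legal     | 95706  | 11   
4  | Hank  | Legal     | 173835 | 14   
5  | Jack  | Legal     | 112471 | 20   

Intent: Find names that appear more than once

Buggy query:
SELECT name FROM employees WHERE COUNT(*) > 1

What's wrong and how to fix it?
Bug: WHERE can't reference COUNT(*); aggregates are computed after WHERE

Fix: GROUP BY name, then filter groups with HAVING COUNT(*) > 1

Corrected query:
SELECT name FROM employees GROUP BY name HAVING COUNT(*) > 1

Result:
(no rows)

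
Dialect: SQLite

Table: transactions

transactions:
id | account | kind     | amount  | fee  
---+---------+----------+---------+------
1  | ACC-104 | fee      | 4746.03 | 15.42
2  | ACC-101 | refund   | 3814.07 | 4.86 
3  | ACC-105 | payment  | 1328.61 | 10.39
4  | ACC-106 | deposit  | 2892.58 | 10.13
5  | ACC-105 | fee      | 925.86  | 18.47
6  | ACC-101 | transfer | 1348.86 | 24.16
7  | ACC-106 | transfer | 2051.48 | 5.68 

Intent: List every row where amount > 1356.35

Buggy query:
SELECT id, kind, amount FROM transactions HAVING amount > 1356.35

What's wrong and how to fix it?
Bug: HAVING filters the output of aggregation, but this query has no GROUP BY and no aggregate functions, so SQLite rejects it (HAVING clause on a non-aggregate query); the condition here is per row

Fix: Replace HAVING with WHERE since the condition applies to individual rows

Corrected query:
SELECT id, kind, amount FROM transactions WHERE amount > 1356.35

Result:
id | kind     | amount 
---+----------+--------
1  | fee      | 4746.03
2  | refund   | 3814.07
4  | deposit  | 2892.58
7  | transfer | 2051.48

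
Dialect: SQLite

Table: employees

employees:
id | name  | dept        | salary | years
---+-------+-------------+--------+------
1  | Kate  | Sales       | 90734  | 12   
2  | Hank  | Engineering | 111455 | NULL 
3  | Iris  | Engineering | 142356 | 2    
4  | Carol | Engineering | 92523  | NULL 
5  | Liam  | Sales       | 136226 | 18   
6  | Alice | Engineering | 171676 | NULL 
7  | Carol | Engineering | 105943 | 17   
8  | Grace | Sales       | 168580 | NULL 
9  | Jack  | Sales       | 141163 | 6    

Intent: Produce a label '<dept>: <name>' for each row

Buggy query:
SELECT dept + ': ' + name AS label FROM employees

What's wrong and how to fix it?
Bug: SQLite uses || for string concatenation; + coerces text to numbers (yielding 0)

Fix: Use the || operator for string concatenation

Corrected query:
SELECT dept || ': ' || name AS label FROM employees

Result:
label             
------------------
Sales: Kate       
Engineering: Hank 
Engineering: Iris 
Engineering: Carol
Sales: Liam       
Engineering: Alice
Engineering: Carol
Sales: Grace      
Sales: Jack       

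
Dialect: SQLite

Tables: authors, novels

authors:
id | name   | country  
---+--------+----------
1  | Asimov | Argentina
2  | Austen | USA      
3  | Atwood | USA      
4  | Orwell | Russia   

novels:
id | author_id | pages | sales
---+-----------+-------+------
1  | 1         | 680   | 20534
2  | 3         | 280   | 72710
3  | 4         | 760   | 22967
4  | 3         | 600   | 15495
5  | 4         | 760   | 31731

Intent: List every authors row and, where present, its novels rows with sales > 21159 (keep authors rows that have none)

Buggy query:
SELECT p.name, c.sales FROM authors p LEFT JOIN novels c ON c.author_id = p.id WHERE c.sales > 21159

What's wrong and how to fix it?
Bug: Filtering c.sales in WHERE discards the NULL rows produced by LEFT JOIN, turning it into an inner join

Fix: Move the right-table condition into the ON clause so unmatched parents are kept

Corrected query:
SELECT p.name, c.sales FROM authors p LEFT JOIN novels c ON c.author_id = p.id AND c.sales > 21159

Result:
name   | sales
-------+------
Asimov | NULL 
Austen | NULL 
Atwood | 72710
Orwell | 22967
Orwell | 31731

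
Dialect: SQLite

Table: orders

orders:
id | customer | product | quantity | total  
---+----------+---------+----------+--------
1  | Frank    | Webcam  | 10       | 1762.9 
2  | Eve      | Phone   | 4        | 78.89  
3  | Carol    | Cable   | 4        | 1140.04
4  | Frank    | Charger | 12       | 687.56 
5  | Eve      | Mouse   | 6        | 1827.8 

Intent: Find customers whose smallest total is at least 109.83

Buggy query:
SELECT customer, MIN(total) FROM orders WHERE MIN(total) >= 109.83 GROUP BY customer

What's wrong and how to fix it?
Bug: Aggregates like MIN are computed per group after WHERE runs

Fix: Use HAVING for the per-group MIN condition

Corrected query:
SELECT customer, MIN(total) FROM orders GROUP BY customer HAVING MIN(total) >= 109.83

Result:
customer | MIN(total)
---------+-----------
Carol    | 1140.04   
Frank    | 687.56    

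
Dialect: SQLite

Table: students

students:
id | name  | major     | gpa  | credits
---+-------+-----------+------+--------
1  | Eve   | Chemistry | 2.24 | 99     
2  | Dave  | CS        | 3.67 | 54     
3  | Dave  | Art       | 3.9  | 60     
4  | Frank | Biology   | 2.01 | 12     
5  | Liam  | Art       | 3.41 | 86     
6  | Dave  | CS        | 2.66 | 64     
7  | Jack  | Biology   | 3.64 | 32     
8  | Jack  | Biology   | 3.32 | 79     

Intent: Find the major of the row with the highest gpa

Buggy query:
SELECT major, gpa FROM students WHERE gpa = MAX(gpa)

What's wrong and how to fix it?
Bug: MAX(gpa) is an aggregate and cannot be used directly in WHERE

Fix: Use a subquery: WHERE gpa = (SELECT MAX(gpa) FROM students)

Corrected query:
SELECT major, gpa FROM students WHERE gpa = (SELECT MAX(gpa) FROM students)

Result:
major | gpa
------+----
Art   | 3.9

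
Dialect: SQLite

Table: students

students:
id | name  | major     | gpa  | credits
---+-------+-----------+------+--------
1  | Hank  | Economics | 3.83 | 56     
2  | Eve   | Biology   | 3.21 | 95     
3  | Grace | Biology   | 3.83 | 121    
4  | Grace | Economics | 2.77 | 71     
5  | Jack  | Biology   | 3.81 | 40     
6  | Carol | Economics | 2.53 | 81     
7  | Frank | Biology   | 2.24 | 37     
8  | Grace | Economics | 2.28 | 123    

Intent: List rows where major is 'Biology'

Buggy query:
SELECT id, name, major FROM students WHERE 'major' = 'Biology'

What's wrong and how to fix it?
Bug: Single quotes denote string literals in SQL; the column name is being compared as a constant string

Fix: Remove the quotes around the column name (or use double quotes for an identifier)

Corrected query:
SELECT id, name, major FROM students WHERE major = 'Biology'

Result:
id | name  | major  
---+-------+--------
2  | Eve   | Biology
3  | Grace | Biology
5  | Jack  | Biology
7  | Frank | Biology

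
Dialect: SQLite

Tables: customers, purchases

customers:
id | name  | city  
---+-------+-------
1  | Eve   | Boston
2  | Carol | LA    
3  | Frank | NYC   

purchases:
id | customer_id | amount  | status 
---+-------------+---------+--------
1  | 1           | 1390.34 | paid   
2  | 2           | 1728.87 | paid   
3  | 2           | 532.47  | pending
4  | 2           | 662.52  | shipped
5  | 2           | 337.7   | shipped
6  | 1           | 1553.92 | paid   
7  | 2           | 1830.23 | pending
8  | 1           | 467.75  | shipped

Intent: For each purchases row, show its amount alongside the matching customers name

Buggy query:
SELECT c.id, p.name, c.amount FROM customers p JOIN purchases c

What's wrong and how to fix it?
Bug: JOIN with no ON clause produces a cartesian product; every purchases row pairs with every customers row

Fix: Add ON c.customer_id = p.id to the JOIN

Corrected query:
SELECT c.id, p.name, c.amount FROM customers p JOIN purchases c ON c.customer_id = p.id

Result:
id | name  | amount 
---+-------+--------
1  | Eve   | 1390.34
2  | Carol | 1728.87
3  | Carol | 532.47 
4  | Carol | 662.52 
5  | Carol | 337.7  
6  | Eve   | 1553.92
7  | Carol | 1830.23
8  | Eve   | 467.75 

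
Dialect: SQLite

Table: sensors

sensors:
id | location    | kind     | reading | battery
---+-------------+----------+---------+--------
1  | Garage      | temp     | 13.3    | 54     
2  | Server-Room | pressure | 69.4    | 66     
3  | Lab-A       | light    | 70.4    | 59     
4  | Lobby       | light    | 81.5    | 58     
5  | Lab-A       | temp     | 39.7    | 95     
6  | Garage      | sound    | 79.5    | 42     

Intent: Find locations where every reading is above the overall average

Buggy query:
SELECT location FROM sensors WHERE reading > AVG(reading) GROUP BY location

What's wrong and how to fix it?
Bug: WHERE evaluates per row before aggregation, so AVG() is unavailable

Fix: Compute the overall average in a scalar subquery and compare each group's MIN against it in HAVING

Corrected query:
SELECT location FROM sensors GROUP BY location HAVING MIN(reading) > (SELECT AVG(reading) FROM sensors)

Result:
location   
-----------
Lobby      
Server-Room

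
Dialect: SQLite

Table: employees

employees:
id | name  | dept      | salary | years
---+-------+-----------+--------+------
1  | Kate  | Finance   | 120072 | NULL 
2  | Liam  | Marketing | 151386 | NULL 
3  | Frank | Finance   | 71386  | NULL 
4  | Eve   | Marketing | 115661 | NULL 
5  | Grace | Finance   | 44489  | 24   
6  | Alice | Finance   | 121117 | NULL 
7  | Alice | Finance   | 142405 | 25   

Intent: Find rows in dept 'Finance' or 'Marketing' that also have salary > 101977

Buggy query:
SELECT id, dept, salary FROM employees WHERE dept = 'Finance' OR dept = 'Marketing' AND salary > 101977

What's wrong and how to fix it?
Bug: AND binds tighter than OR, so this parses as dept = 'Finance' OR (dept = 'Marketing' AND salary > 101977)

Fix: Add parentheses around the OR so the AND applies to both alternatives

Corrected query:
SELECT id, dept, salary FROM employees WHERE (dept = 'Finance' OR dept = 'Marketing') AND salary > 101977

Result:
id | dept      | salary
---+-----------+-------
1  | Finance   | 120072
2  | Marketing | 151386
4  | Marketing | 115661
6  | Finance   | 121117
7  | Finance   | 142405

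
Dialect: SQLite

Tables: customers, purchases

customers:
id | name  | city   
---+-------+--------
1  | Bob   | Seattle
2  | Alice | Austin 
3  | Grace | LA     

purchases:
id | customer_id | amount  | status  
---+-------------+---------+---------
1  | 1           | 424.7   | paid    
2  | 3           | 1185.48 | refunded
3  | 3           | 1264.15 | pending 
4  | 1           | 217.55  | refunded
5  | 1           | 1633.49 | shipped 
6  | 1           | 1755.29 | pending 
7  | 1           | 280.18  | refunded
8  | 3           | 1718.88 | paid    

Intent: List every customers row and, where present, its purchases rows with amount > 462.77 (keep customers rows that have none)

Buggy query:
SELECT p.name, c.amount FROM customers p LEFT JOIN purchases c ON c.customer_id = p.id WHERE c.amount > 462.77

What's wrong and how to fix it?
Bug: Filtering c.amount in WHERE discards the NULL rows produced by LEFT JOIN, turning it into an inner join

Fix: Move the right-table condition into the ON clause so unmatched parents are kept

Corrected query:
SELECT p.name, c.amount FROM customers p LEFT JOIN purchases c ON c.customer_id = p.id AND c.amount > 462.77

Result:
name  | amount 
------+--------
Bob   | 1633.49
Bob   | 1755.29
Alice | NULL   
Grace | 1185.48
Grace | 1264.15
Grace | 1718.88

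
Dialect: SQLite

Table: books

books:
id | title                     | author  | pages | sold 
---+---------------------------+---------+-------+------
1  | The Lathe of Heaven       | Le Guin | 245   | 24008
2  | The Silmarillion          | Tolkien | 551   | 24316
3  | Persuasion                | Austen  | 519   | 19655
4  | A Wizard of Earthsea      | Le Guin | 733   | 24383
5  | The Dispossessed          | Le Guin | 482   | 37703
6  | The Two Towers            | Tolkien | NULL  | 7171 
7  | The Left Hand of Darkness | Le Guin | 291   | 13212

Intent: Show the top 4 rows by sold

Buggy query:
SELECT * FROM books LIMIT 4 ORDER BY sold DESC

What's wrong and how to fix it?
Bug: LIMIT must come after ORDER BY

Fix: Sort with ORDER BY, then apply LIMIT

Corrected query:
SELECT * FROM books ORDER BY sold DESC LIMIT 4

Result:
id | title                | author  | pages | sold 
---+----------------------+---------+-------+------
5  | The Dispossessed     | Le Guin | 482   | 37703
4  | A Wizard of Earthsea | Le Guin | 733   | 24383
2  | The Silmarillion     | Tolkien | 551   | 24316
1  | The Lathe of Heaven  | Le Guin | 245   | 24008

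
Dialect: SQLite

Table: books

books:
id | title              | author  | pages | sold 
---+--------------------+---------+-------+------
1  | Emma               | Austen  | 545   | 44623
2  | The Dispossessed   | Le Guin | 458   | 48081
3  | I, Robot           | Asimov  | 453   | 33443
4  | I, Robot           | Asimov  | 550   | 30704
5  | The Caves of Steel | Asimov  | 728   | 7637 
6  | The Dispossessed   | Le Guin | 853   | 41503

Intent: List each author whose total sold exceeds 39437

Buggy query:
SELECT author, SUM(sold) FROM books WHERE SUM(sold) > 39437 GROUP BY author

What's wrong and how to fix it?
Bug: SUM(sold) is an aggregate, but WHERE filters rows before aggregation

Fix: Use HAVING (which filters groups after aggregation) instead of WHERE

Corrected query:
SELECT author, SUM(sold) FROM books GROUP BY author HAVING SUM(sold) > 39437

Result:
author  | SUM(sold)
--------+----------
Asimov  | 71784    
Austen  | 44623    
Le Guin | 89584    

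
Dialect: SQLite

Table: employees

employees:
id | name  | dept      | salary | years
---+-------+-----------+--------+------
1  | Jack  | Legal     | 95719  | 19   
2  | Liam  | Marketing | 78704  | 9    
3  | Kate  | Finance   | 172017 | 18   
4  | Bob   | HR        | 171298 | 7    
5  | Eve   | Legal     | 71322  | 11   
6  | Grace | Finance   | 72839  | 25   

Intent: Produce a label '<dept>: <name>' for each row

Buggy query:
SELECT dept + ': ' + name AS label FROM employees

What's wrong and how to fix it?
Bug: '+' is numeric addition; on text columns SQLite converts them to 0 instead of concatenating

Fix: Use the || operator for string concatenation

Corrected query:
SELECT dept || ': ' || name AS label FROM employees

Result:
label          
---------------
Legal: Jack    
Marketing: Liam
Finance: Kate  
HR: Bob        
Legal: Eve     
Finance: Grace 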